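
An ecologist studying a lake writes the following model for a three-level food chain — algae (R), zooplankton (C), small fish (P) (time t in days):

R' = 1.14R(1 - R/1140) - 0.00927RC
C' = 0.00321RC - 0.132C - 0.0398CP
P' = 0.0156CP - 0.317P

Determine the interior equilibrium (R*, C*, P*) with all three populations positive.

R* ≈ 952, C* ≈ 20.3, P* ≈ 73.4

From dP/dt = 0: 0.0156C* = 0.317, so C* = 20.3.
From dR/dt = 0: 1.14(1 - R*/1140) = 0.00927·20.3, giving R* = 1140·(1 - 0.165) = 952.
From dC/dt = 0: 0.00321·952 - 0.132 = 0.0398P*, so P* = 2.92/0.0398 = 73.4.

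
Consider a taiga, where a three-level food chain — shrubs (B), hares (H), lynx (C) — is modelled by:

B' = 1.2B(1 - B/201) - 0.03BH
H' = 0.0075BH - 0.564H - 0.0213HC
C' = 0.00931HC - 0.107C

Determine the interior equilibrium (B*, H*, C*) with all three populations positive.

B* ≈ 143, H* ≈ 11.5, C* ≈ 24

From dC/dt = 0: 0.00931H* = 0.107, so H* = 11.5.
From dB/dt = 0: 1.2(1 - B*/201) = 0.03·11.5, giving B* = 201·(1 - 0.287) = 143.
From dH/dt = 0: 0.0075·143 - 0.564 = 0.0213C*, so C* = 0.51/0.0213 = 24.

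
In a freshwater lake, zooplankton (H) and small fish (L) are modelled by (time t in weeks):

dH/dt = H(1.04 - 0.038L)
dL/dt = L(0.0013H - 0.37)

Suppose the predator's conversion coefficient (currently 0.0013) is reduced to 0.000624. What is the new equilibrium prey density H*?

At the interior fixed point, setting dL/dt = 0 with L > 0 fixes H* = (predator death rate)/(HL coefficient) — independent of the other coefficients.
With the change, H* = 0.37/0.000624 = 593; it rises from 285.

H* ≈ 593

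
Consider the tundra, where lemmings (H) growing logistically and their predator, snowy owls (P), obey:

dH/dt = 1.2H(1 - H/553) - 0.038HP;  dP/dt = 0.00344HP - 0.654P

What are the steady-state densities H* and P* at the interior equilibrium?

From dP/dt = 0 with P > 0: 0.00344H* = 0.654, so H* = 190.
Substitute into dH/dt = 0: 1.2(1 - 190/553) = 0.038P*.
The bracket is 0.656, giving P* = 0.787/0.038 = 20.7.

H* ≈ 190, P* ≈ 20.7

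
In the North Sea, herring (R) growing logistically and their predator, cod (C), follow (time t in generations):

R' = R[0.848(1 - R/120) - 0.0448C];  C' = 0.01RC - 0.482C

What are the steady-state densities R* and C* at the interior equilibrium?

From dC/dt = 0 with C > 0: 0.01R* = 0.482, so R* = 48.2.
Substitute into dR/dt = 0: 0.848(1 - 48.2/120) = 0.0448C*.
The bracket is 0.598, giving C* = 0.507/0.0448 = 11.3.

R* ≈ 48.2, C* ≈ 11.3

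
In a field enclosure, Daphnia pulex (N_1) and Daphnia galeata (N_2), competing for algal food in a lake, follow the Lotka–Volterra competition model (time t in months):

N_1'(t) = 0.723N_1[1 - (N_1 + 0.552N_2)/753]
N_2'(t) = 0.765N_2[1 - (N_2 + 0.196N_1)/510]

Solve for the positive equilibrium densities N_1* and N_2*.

Setting both brackets to zero gives the nullclines N_1 + 0.552N_2 = 753 and 0.196N_1 + N_2 = 510.
Substituting N_2 = 510 - 0.196N_1 into the first: N_1(1 - 0.552·0.196) = 753 - 0.552·510.
So N_1* = 471/0.892 = 529, and then N_2* = 510 - 0.196·529 = 406.

N_1* ≈ 529, N_2* ≈ 406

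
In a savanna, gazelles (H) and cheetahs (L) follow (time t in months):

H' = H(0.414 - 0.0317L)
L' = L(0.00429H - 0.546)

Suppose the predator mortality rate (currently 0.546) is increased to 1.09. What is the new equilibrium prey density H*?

H* ≈ 254

At the interior fixed point, setting dL/dt = 0 with L > 0 fixes H* = (predator death rate)/(HL coefficient) — independent of the other coefficients.
With the change, H* = 1.09/0.00429 = 254; it rises from 127.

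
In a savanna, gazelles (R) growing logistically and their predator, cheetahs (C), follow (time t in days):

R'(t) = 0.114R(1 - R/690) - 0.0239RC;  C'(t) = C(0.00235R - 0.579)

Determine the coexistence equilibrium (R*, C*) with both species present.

R* ≈ 246, C* ≈ 3.07

From dC/dt = 0 with C > 0: 0.00235R* = 0.579, so R* = 246.
Substitute into dR/dt = 0: 0.114(1 - 246/690) = 0.0239C*.
The bracket is 0.643, giving C* = 0.0733/0.0239 = 3.07.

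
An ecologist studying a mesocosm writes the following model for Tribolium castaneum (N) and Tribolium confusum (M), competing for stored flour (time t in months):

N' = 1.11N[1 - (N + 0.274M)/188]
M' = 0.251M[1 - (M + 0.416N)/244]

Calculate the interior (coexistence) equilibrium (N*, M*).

Setting both brackets to zero gives the nullclines N + 0.274M = 188 and 0.416N + M = 244.
Substituting M = 244 - 0.416N into the first: N(1 - 0.274·0.416) = 188 - 0.274·244.
So N* = 121/0.886 = 137, and then M* = 244 - 0.416·137 = 187.

N* ≈ 137, M* ≈ 187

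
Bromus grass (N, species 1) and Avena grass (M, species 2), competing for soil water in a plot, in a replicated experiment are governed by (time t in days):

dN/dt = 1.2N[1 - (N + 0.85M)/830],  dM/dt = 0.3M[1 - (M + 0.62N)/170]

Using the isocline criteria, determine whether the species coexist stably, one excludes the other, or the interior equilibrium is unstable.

Compare the nullcline intercepts: K1/α12 = 830/0.85 = 976 > K2 = 170; K2/α21 = 170/0.62 = 274 < K1 = 830.
Since the inequalities point opposite ways, species 1 can invade but species 2 cannot.

species 1 excludes species 2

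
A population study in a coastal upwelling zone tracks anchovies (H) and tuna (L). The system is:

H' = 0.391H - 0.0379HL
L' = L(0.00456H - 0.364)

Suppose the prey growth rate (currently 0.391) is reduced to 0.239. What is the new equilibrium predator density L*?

L* ≈ 6.31

At the interior fixed point, setting dH/dt = 0 with H > 0 fixes L* = (prey growth rate)/(HL coefficient) — independent of the other coefficients.
With the change, L* = 0.239/0.0379 = 6.31; it falls from 10.3.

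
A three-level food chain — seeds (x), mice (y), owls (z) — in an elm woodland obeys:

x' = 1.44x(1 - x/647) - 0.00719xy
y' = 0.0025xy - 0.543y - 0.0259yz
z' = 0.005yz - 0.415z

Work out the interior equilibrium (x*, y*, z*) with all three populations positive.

x* ≈ 379, y* ≈ 83, z* ≈ 15.6

From dz/dt = 0: 0.005y* = 0.415, so y* = 83.
From dx/dt = 0: 1.44(1 - x*/647) = 0.00719·83, giving x* = 647·(1 - 0.414) = 379.
From dy/dt = 0: 0.0025·379 - 0.543 = 0.0259z*, so z* = 0.404/0.0259 = 15.6.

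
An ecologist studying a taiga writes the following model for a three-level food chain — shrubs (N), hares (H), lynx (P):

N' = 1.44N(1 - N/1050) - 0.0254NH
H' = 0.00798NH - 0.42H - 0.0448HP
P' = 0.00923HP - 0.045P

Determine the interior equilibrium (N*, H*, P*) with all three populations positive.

N* ≈ 960, H* ≈ 4.88, P* ≈ 162

From dP/dt = 0: 0.00923H* = 0.045, so H* = 4.88.
From dN/dt = 0: 1.44(1 - N*/1050) = 0.0254·4.88, giving N* = 1050·(1 - 0.086) = 960.
From dH/dt = 0: 0.00798·960 - 0.42 = 0.0448P*, so P* = 7.24/0.0448 = 162.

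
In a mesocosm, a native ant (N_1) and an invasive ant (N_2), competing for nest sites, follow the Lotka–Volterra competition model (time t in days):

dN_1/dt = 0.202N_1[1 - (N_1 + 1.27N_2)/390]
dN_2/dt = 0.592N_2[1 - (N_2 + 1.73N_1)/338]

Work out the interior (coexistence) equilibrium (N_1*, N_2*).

Setting both brackets to zero gives the nullclines N_1 + 1.27N_2 = 390 and 1.73N_1 + N_2 = 338.
Substituting N_2 = 338 - 1.73N_1 into the first: N_1(1 - 1.27·1.73) = 390 - 1.27·338.
So N_1* = -39.3/-1.2 = 32.8, and then N_2* = 338 - 1.73·32.8 = 281.

N_1* ≈ 32.8, N_2* ≈ 281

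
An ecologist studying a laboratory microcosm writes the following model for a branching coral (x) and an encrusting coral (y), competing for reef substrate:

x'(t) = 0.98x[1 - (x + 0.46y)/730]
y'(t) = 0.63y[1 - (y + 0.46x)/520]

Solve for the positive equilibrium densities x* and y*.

Setting both brackets to zero gives the nullclines x + 0.46y = 730 and 0.46x + y = 520.
Substituting y = 520 - 0.46x into the first: x(1 - 0.46·0.46) = 730 - 0.46·520.
So x* = 491/0.788 = 623, and then y* = 520 - 0.46·623 = 234.

x* ≈ 623, y* ≈ 234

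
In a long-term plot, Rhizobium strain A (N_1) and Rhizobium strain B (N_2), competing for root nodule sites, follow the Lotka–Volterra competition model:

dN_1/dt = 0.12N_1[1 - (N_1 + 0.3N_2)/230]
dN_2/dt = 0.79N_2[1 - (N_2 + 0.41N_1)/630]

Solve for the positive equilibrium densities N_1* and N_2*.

N_1* ≈ 46.8, N_2* ≈ 611

Setting both brackets to zero gives the nullclines N_1 + 0.3N_2 = 230 and 0.41N_1 + N_2 = 630.
Substituting N_2 = 630 - 0.41N_1 into the first: N_1(1 - 0.3·0.41) = 230 - 0.3·630.
So N_1* = 41/0.877 = 46.8, and then N_2* = 630 - 0.41·46.8 = 611.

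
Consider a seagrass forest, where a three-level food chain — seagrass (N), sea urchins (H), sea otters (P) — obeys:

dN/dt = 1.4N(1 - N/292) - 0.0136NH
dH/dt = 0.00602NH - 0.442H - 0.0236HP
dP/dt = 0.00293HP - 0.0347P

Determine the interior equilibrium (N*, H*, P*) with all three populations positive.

From dP/dt = 0: 0.00293H* = 0.0347, so H* = 11.8.
From dN/dt = 0: 1.4(1 - N*/292) = 0.0136·11.8, giving N* = 292·(1 - 0.115) = 258.
From dH/dt = 0: 0.00602·258 - 0.442 = 0.0236P*, so P* = 1.11/0.0236 = 47.2.

N* ≈ 258, H* ≈ 11.8, P* ≈ 47.2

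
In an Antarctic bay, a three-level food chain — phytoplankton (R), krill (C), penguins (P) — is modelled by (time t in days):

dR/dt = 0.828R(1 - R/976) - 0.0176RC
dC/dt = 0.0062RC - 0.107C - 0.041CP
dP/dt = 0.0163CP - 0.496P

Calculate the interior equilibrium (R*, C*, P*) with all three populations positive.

From dP/dt = 0: 0.0163C* = 0.496, so C* = 30.4.
From dR/dt = 0: 0.828(1 - R*/976) = 0.0176·30.4, giving R* = 976·(1 - 0.647) = 345.
From dC/dt = 0: 0.0062·345 - 0.107 = 0.041P*, so P* = 2.03/0.041 = 49.5.

R* ≈ 345, C* ≈ 30.4, P* ≈ 49.5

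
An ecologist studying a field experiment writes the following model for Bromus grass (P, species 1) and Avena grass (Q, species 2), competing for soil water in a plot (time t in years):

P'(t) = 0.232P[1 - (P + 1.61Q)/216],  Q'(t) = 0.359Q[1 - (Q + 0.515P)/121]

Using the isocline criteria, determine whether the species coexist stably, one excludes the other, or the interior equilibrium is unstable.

stable coexistence

Compare the nullcline intercepts: K1/α12 = 216/1.61 = 134 > K2 = 121; K2/α21 = 121/0.515 = 235 > K1 = 216.
Since both inequalities hold, each species can invade when rare, so the interior equilibrium is stable.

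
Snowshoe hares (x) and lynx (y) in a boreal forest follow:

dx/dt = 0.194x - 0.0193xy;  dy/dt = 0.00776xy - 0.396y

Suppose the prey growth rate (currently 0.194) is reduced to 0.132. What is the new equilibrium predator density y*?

At the interior fixed point, setting dx/dt = 0 with x > 0 fixes y* = (prey growth rate)/(xy coefficient) — independent of the other coefficients.
With the change, y* = 0.132/0.0193 = 6.84; it falls from 10.1.

y* ≈ 6.84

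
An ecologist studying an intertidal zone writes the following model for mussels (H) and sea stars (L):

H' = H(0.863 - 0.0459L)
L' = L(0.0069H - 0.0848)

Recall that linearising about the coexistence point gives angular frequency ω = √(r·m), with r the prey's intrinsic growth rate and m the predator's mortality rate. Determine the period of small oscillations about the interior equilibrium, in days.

Here r = 0.863 and m = 0.0848, so r·m = 0.0732.
ω = √0.0732 = 0.271 per day, hence T = 2π/ω ≈ 23.2 days.

T ≈ 23.2 days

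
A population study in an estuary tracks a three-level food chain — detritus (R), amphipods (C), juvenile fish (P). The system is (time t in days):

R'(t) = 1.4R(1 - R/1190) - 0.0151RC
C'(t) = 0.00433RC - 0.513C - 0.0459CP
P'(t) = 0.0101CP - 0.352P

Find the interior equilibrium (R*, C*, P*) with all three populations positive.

From dP/dt = 0: 0.0101C* = 0.352, so C* = 34.9.
From dR/dt = 0: 1.4(1 - R*/1190) = 0.0151·34.9, giving R* = 1190·(1 - 0.376) = 743.
From dC/dt = 0: 0.00433·743 - 0.513 = 0.0459P*, so P* = 2.7/0.0459 = 58.9.

R* ≈ 743, C* ≈ 34.9, P* ≈ 58.9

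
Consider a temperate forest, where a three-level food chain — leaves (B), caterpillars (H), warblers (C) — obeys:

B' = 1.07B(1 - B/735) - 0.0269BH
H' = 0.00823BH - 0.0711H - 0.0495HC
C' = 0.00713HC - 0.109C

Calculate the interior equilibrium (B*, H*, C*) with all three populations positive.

From dC/dt = 0: 0.00713H* = 0.109, so H* = 15.3.
From dB/dt = 0: 1.07(1 - B*/735) = 0.0269·15.3, giving B* = 735·(1 - 0.384) = 453.
From dH/dt = 0: 0.00823·453 - 0.0711 = 0.0495C*, so C* = 3.65/0.0495 = 73.8.

B* ≈ 453, H* ≈ 15.3, C* ≈ 73.8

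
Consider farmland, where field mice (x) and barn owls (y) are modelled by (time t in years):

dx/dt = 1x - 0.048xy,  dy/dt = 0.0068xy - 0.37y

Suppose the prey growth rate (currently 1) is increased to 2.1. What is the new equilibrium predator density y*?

At the interior fixed point, setting dx/dt = 0 with x > 0 fixes y* = (prey growth rate)/(xy coefficient) — independent of the other coefficients.
With the change, y* = 2.1/0.048 = 43.8; it rises from 20.8.

y* ≈ 43.8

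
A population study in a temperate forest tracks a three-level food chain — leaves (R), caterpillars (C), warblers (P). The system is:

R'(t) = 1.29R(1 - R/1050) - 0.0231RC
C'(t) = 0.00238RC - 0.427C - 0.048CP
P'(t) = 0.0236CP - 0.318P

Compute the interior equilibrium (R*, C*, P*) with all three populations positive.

R* ≈ 797, C* ≈ 13.5, P* ≈ 30.6

From dP/dt = 0: 0.0236C* = 0.318, so C* = 13.5.
From dR/dt = 0: 1.29(1 - R*/1050) = 0.0231·13.5, giving R* = 1050·(1 - 0.241) = 797.
From dC/dt = 0: 0.00238·797 - 0.427 = 0.048P*, so P* = 1.47/0.048 = 30.6.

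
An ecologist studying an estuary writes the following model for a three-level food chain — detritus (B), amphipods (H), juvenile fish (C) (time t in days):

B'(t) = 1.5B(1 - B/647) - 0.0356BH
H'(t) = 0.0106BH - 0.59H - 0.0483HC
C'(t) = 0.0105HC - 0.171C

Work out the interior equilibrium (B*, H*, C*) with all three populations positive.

B* ≈ 397, H* ≈ 16.3, C* ≈ 74.9

From dC/dt = 0: 0.0105H* = 0.171, so H* = 16.3.
From dB/dt = 0: 1.5(1 - B*/647) = 0.0356·16.3, giving B* = 647·(1 - 0.387) = 397.
From dH/dt = 0: 0.0106·397 - 0.59 = 0.0483C*, so C* = 3.62/0.0483 = 74.9.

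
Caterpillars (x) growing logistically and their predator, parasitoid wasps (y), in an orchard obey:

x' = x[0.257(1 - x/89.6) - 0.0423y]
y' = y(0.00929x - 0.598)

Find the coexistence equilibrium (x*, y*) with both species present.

x* ≈ 64.4, y* ≈ 1.71

From dy/dt = 0 with y > 0: 0.00929x* = 0.598, so x* = 64.4.
Substitute into dx/dt = 0: 0.257(1 - 64.4/89.6) = 0.0423y*.
The bracket is 0.282, giving y* = 0.0724/0.0423 = 1.71.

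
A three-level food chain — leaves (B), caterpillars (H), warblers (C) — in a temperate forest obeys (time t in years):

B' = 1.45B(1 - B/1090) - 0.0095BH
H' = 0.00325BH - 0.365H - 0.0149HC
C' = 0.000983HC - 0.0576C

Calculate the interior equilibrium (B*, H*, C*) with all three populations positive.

B* ≈ 672, H* ≈ 58.6, C* ≈ 122

From dC/dt = 0: 0.000983H* = 0.0576, so H* = 58.6.
From dB/dt = 0: 1.45(1 - B*/1090) = 0.0095·58.6, giving B* = 1090·(1 - 0.384) = 672.
From dH/dt = 0: 0.00325·672 - 0.365 = 0.0149C*, so C* = 1.82/0.0149 = 122.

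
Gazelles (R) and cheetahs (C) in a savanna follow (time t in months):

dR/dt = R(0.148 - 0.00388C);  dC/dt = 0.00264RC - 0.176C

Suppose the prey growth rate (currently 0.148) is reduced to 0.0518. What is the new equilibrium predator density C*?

At the interior fixed point, setting dR/dt = 0 with R > 0 fixes C* = (prey growth rate)/(RC coefficient) — independent of the other coefficients.
With the change, C* = 0.0518/0.00388 = 13.4; it falls from 38.1.

C* ≈ 13.4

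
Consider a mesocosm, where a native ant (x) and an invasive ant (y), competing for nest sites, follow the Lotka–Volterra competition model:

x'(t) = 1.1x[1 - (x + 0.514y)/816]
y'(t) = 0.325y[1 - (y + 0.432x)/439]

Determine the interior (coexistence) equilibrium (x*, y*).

x* ≈ 759, y* ≈ 111

Setting both brackets to zero gives the nullclines x + 0.514y = 816 and 0.432x + y = 439.
Substituting y = 439 - 0.432x into the first: x(1 - 0.514·0.432) = 816 - 0.514·439.
So x* = 590/0.778 = 759, and then y* = 439 - 0.432·759 = 111.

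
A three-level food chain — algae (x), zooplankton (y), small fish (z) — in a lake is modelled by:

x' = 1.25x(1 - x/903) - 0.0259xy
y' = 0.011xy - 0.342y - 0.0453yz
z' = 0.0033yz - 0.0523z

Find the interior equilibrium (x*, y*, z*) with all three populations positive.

From dz/dt = 0: 0.0033y* = 0.0523, so y* = 15.8.
From dx/dt = 0: 1.25(1 - x*/903) = 0.0259·15.8, giving x* = 903·(1 - 0.328) = 606.
From dy/dt = 0: 0.011·606 - 0.342 = 0.0453z*, so z* = 6.33/0.0453 = 140.

x* ≈ 606, y* ≈ 15.8, z* ≈ 140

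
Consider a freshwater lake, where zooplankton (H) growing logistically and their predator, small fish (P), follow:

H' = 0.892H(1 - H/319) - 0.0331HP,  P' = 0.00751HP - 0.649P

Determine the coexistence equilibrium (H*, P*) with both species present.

H* ≈ 86.4, P* ≈ 19.6

From dP/dt = 0 with P > 0: 0.00751H* = 0.649, so H* = 86.4.
Substitute into dH/dt = 0: 0.892(1 - 86.4/319) = 0.0331P*.
The bracket is 0.729, giving P* = 0.65/0.0331 = 19.6.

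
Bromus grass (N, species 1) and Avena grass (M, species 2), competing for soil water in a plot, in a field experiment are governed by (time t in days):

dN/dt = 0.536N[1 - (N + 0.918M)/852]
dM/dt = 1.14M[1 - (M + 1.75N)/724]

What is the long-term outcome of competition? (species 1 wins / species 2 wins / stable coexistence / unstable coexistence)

species 1 excludes species 2

Compare the nullcline intercepts: K1/α12 = 852/0.918 = 928 > K2 = 724; K2/α21 = 724/1.75 = 414 < K1 = 852.
Since the inequalities point opposite ways, species 1 can invade but species 2 cannot.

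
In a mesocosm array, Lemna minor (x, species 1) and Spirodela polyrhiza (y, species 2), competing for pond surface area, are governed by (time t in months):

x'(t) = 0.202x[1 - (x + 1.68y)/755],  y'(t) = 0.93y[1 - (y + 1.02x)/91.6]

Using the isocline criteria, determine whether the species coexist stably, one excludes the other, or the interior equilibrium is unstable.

species 1 excludes species 2

Compare the nullcline intercepts: K1/α12 = 755/1.68 = 449 > K2 = 91.6; K2/α21 = 91.6/1.02 = 89.8 < K1 = 755.
Since the inequalities point opposite ways, species 1 can invade but species 2 cannot.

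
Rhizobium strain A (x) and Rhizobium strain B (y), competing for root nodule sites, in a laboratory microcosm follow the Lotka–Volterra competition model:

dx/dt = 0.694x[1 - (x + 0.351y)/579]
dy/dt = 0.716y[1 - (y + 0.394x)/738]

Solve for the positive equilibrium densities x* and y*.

x* ≈ 371, y* ≈ 592

Setting both brackets to zero gives the nullclines x + 0.351y = 579 and 0.394x + y = 738.
Substituting y = 738 - 0.394x into the first: x(1 - 0.351·0.394) = 579 - 0.351·738.
So x* = 320/0.862 = 371, and then y* = 738 - 0.394·371 = 592.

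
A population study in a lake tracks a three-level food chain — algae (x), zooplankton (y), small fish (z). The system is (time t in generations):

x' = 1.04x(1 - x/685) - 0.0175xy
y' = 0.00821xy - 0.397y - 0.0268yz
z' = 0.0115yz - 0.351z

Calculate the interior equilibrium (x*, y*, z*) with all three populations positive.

x* ≈ 333, y* ≈ 30.5, z* ≈ 87.3

From dz/dt = 0: 0.0115y* = 0.351, so y* = 30.5.
From dx/dt = 0: 1.04(1 - x*/685) = 0.0175·30.5, giving x* = 685·(1 - 0.514) = 333.
From dy/dt = 0: 0.00821·333 - 0.397 = 0.0268z*, so z* = 2.34/0.0268 = 87.3.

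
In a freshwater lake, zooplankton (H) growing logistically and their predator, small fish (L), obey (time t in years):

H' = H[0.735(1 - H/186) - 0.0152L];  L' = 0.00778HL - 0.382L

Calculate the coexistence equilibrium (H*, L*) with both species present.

H* ≈ 49.1, L* ≈ 35.6

From dL/dt = 0 with L > 0: 0.00778H* = 0.382, so H* = 49.1.
Substitute into dH/dt = 0: 0.735(1 - 49.1/186) = 0.0152L*.
The bracket is 0.736, giving L* = 0.541/0.0152 = 35.6.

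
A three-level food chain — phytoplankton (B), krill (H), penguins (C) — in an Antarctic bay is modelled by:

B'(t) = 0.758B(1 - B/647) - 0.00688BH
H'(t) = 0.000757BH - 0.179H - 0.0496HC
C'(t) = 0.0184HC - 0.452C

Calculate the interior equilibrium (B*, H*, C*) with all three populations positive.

From dC/dt = 0: 0.0184H* = 0.452, so H* = 24.6.
From dB/dt = 0: 0.758(1 - B*/647) = 0.00688·24.6, giving B* = 647·(1 - 0.223) = 503.
From dH/dt = 0: 0.000757·503 - 0.179 = 0.0496C*, so C* = 0.202/0.0496 = 4.06.

B* ≈ 503, H* ≈ 24.6, C* ≈ 4.06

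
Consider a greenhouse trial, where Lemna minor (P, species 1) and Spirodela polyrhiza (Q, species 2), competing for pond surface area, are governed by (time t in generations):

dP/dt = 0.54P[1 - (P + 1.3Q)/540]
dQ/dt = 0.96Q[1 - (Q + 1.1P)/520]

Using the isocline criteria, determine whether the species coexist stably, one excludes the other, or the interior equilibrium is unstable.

unstable coexistence (outcome depends on initial conditions)

Compare the nullcline intercepts: K1/α12 = 540/1.3 = 415 < K2 = 520; K2/α21 = 520/1.1 = 473 < K1 = 540.
Since both are reversed, neither can invade when rare; the interior point is a saddle.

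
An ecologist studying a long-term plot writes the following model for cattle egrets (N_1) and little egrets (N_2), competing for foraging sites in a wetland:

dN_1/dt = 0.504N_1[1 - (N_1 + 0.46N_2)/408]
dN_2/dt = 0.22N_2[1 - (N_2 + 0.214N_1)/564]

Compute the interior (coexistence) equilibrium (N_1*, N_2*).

N_1* ≈ 165, N_2* ≈ 529

Setting both brackets to zero gives the nullclines N_1 + 0.46N_2 = 408 and 0.214N_1 + N_2 = 564.
Substituting N_2 = 564 - 0.214N_1 into the first: N_1(1 - 0.46·0.214) = 408 - 0.46·564.
So N_1* = 149/0.902 = 165, and then N_2* = 564 - 0.214·165 = 529.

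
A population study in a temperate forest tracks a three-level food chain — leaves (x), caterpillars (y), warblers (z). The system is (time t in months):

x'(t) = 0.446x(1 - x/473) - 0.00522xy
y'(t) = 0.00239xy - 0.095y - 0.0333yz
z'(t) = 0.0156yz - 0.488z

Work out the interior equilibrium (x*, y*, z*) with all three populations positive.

From dz/dt = 0: 0.0156y* = 0.488, so y* = 31.3.
From dx/dt = 0: 0.446(1 - x*/473) = 0.00522·31.3, giving x* = 473·(1 - 0.366) = 300.
From dy/dt = 0: 0.00239·300 - 0.095 = 0.0333z*, so z* = 0.622/0.0333 = 18.7.

x* ≈ 300, y* ≈ 31.3, z* ≈ 18.7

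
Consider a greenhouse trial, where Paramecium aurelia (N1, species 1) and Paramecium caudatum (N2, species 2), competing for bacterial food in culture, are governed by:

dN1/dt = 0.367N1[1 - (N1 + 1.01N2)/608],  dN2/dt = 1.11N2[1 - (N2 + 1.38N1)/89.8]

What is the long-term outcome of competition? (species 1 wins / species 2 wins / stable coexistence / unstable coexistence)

species 1 excludes species 2

Compare the nullcline intercepts: K1/α12 = 608/1.01 = 602 > K2 = 89.8; K2/α21 = 89.8/1.38 = 65.1 < K1 = 608.
Since the inequalities point opposite ways, species 1 can invade but species 2 cannot.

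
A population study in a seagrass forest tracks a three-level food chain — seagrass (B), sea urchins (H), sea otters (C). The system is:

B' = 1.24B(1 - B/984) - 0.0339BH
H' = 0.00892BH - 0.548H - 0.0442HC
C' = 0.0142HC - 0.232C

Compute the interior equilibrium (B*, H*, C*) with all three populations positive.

From dC/dt = 0: 0.0142H* = 0.232, so H* = 16.3.
From dB/dt = 0: 1.24(1 - B*/984) = 0.0339·16.3, giving B* = 984·(1 - 0.447) = 544.
From dH/dt = 0: 0.00892·544 - 0.548 = 0.0442C*, so C* = 4.31/0.0442 = 97.5.

B* ≈ 544, H* ≈ 16.3, C* ≈ 97.5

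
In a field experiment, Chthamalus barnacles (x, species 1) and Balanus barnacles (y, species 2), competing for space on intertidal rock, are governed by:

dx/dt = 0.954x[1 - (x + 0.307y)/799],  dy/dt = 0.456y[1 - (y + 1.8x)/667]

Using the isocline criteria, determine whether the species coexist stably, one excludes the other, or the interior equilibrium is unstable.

Compare the nullcline intercepts: K1/α12 = 799/0.307 = 2600 > K2 = 667; K2/α21 = 667/1.8 = 371 < K1 = 799.
Since the inequalities point opposite ways, species 1 can invade but species 2 cannot.

species 1 excludes species 2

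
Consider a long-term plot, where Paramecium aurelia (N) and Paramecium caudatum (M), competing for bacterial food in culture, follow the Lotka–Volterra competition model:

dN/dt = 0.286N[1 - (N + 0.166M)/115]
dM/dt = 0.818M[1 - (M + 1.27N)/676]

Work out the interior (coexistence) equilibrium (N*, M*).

Setting both brackets to zero gives the nullclines N + 0.166M = 115 and 1.27N + M = 676.
Substituting M = 676 - 1.27N into the first: N(1 - 0.166·1.27) = 115 - 0.166·676.
So N* = 2.78/0.789 = 3.53, and then M* = 676 - 1.27·3.53 = 672.

N* ≈ 3.53, M* ≈ 672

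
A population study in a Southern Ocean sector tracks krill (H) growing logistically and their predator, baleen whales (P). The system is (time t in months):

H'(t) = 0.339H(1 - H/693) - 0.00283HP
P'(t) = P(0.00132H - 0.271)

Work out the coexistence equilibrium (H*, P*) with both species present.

H* ≈ 205, P* ≈ 84.3

From dP/dt = 0 with P > 0: 0.00132H* = 0.271, so H* = 205.
Substitute into dH/dt = 0: 0.339(1 - 205/693) = 0.00283P*.
The bracket is 0.704, giving P* = 0.239/0.00283 = 84.3.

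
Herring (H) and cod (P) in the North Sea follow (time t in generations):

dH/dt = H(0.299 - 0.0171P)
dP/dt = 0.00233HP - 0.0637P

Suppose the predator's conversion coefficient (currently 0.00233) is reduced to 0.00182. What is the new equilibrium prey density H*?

H* ≈ 35

At the interior fixed point, setting dP/dt = 0 with P > 0 fixes H* = (predator death rate)/(HP coefficient) — independent of the other coefficients.
With the change, H* = 0.0637/0.00182 = 35; it rises from 27.3.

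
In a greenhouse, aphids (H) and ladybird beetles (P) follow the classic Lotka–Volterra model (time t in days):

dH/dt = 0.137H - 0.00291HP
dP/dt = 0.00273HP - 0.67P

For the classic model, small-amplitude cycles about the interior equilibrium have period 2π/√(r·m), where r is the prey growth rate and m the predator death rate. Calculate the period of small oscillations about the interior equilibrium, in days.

Here r = 0.137 and m = 0.67, so r·m = 0.0918.
ω = √0.0918 = 0.303 per day, hence T = 2π/ω ≈ 20.7 days.

T ≈ 20.7 days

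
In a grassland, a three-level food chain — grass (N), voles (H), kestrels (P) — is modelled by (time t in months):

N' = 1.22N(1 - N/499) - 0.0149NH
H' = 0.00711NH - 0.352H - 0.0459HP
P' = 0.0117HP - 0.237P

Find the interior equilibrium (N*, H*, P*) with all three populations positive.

N* ≈ 376, H* ≈ 20.3, P* ≈ 50.5

From dP/dt = 0: 0.0117H* = 0.237, so H* = 20.3.
From dN/dt = 0: 1.22(1 - N*/499) = 0.0149·20.3, giving N* = 499·(1 - 0.247) = 376.
From dH/dt = 0: 0.00711·376 - 0.352 = 0.0459P*, so P* = 2.32/0.0459 = 50.5.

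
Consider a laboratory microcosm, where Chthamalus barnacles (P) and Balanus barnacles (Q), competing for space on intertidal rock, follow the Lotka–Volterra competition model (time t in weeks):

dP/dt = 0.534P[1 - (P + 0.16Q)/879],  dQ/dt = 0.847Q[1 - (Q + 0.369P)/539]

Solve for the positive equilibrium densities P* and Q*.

P* ≈ 843, Q* ≈ 228

Setting both brackets to zero gives the nullclines P + 0.16Q = 879 and 0.369P + Q = 539.
Substituting Q = 539 - 0.369P into the first: P(1 - 0.16·0.369) = 879 - 0.16·539.
So P* = 793/0.941 = 843, and then Q* = 539 - 0.369·843 = 228.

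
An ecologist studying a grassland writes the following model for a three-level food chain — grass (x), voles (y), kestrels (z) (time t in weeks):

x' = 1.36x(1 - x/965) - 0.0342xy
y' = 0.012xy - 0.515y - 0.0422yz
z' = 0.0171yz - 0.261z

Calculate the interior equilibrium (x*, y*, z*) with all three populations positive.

x* ≈ 595, y* ≈ 15.3, z* ≈ 157

From dz/dt = 0: 0.0171y* = 0.261, so y* = 15.3.
From dx/dt = 0: 1.36(1 - x*/965) = 0.0342·15.3, giving x* = 965·(1 - 0.384) = 595.
From dy/dt = 0: 0.012·595 - 0.515 = 0.0422z*, so z* = 6.62/0.0422 = 157.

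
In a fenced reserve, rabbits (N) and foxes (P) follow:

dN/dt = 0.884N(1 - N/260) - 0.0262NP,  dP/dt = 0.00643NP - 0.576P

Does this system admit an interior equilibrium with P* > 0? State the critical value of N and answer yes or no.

Threshold N = 89.6; K > 89.6, so yes, the predator persists.

The predator equation gives dP/dt > 0 only when N > 0.576/0.00643 = 89.6.
Without the predator, N → K = 260. Since 260 > 89.6, the predator can invade and persist.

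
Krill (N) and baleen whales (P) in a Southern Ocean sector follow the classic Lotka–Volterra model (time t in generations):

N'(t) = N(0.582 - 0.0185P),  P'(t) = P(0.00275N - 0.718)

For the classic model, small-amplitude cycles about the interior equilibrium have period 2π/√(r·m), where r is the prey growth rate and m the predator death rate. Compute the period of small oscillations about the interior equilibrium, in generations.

T ≈ 9.72 generations

Here r = 0.582 and m = 0.718, so r·m = 0.418.
ω = √0.418 = 0.646 per generation, hence T = 2π/ω ≈ 9.72 generations.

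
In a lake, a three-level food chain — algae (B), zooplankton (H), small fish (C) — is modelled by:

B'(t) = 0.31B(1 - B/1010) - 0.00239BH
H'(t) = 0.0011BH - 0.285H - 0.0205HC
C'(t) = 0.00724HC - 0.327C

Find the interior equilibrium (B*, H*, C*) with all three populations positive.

From dC/dt = 0: 0.00724H* = 0.327, so H* = 45.2.
From dB/dt = 0: 0.31(1 - B*/1010) = 0.00239·45.2, giving B* = 1010·(1 - 0.348) = 658.
From dH/dt = 0: 0.0011·658 - 0.285 = 0.0205C*, so C* = 0.439/0.0205 = 21.4.

B* ≈ 658, H* ≈ 45.2, C* ≈ 21.4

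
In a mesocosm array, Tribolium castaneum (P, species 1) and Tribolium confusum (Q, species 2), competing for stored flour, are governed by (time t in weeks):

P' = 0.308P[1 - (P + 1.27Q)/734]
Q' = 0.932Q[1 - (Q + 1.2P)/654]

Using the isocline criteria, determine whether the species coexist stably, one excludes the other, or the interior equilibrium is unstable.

unstable coexistence (outcome depends on initial conditions)

Compare the nullcline intercepts: K1/α12 = 734/1.27 = 578 < K2 = 654; K2/α21 = 654/1.2 = 545 < K1 = 734.
Since both are reversed, neither can invade when rare; the interior point is a saddle.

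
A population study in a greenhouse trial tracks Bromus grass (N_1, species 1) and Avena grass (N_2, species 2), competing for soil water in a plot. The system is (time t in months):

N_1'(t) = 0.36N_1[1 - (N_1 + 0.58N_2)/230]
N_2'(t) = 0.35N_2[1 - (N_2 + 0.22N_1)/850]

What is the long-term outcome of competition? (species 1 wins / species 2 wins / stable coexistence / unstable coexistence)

Compare the nullcline intercepts: K1/α12 = 230/0.58 = 397 < K2 = 850; K2/α21 = 850/0.22 = 3860 > K1 = 230.
Since the inequalities point opposite ways, species 2 can invade but species 1 cannot.

species 2 excludes species 1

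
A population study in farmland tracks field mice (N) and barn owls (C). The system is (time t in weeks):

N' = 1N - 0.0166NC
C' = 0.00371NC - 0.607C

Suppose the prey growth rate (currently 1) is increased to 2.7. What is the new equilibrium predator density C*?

C* ≈ 163

At the interior fixed point, setting dN/dt = 0 with N > 0 fixes C* = (prey growth rate)/(NC coefficient) — independent of the other coefficients.
With the change, C* = 2.7/0.0166 = 163; it rises from 60.2.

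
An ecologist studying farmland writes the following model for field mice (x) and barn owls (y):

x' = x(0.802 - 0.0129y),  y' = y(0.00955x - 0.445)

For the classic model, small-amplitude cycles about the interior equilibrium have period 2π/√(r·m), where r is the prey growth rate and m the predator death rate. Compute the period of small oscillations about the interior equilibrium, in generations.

T ≈ 10.5 generations

Here r = 0.802 and m = 0.445, so r·m = 0.357.
ω = √0.357 = 0.597 per generation, hence T = 2π/ω ≈ 10.5 generations.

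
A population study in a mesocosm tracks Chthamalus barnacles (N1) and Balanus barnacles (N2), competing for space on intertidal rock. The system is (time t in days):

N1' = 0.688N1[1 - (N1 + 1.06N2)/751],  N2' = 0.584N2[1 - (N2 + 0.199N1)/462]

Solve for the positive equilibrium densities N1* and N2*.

Setting both brackets to zero gives the nullclines N1 + 1.06N2 = 751 and 0.199N1 + N2 = 462.
Substituting N2 = 462 - 0.199N1 into the first: N1(1 - 1.06·0.199) = 751 - 1.06·462.
So N1* = 261/0.789 = 331, and then N2* = 462 - 0.199·331 = 396.

N1* ≈ 331, N2* ≈ 396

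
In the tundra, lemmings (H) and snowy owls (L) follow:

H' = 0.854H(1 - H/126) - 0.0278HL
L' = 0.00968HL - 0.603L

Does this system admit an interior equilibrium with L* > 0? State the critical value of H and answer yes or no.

Threshold H = 62.3; K > 62.3, so yes, the predator persists.

The predator equation gives dL/dt > 0 only when H > 0.603/0.00968 = 62.3.
Without the predator, H → K = 126. Since 126 > 62.3, the predator can invade and persist.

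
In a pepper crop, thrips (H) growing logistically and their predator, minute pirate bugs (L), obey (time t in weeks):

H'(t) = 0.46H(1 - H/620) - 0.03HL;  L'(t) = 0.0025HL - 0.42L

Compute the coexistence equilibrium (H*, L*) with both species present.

H* ≈ 168, L* ≈ 11.2

From dL/dt = 0 with L > 0: 0.0025H* = 0.42, so H* = 168.
Substitute into dH/dt = 0: 0.46(1 - 168/620) = 0.03L*.
The bracket is 0.729, giving L* = 0.335/0.03 = 11.2.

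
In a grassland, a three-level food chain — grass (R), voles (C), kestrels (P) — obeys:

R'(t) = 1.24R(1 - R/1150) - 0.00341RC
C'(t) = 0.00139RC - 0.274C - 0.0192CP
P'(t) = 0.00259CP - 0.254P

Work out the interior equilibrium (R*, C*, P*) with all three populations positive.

R* ≈ 840, C* ≈ 98.1, P* ≈ 46.5

From dP/dt = 0: 0.00259C* = 0.254, so C* = 98.1.
From dR/dt = 0: 1.24(1 - R*/1150) = 0.00341·98.1, giving R* = 1150·(1 - 0.27) = 840.
From dC/dt = 0: 0.00139·840 - 0.274 = 0.0192P*, so P* = 0.893/0.0192 = 46.5.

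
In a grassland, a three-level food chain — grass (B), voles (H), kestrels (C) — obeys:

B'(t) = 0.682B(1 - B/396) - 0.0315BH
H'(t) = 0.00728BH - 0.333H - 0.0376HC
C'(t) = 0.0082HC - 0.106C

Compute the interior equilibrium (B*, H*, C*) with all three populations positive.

From dC/dt = 0: 0.0082H* = 0.106, so H* = 12.9.
From dB/dt = 0: 0.682(1 - B*/396) = 0.0315·12.9, giving B* = 396·(1 - 0.597) = 160.
From dH/dt = 0: 0.00728·160 - 0.333 = 0.0376C*, so C* = 0.829/0.0376 = 22.

B* ≈ 160, H* ≈ 12.9, C* ≈ 22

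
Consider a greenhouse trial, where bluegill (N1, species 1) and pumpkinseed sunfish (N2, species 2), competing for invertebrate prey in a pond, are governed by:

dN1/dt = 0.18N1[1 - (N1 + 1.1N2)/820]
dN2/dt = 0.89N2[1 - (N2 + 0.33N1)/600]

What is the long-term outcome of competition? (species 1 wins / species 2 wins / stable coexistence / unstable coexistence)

stable coexistence

Compare the nullcline intercepts: K1/α12 = 820/1.1 = 745 > K2 = 600; K2/α21 = 600/0.33 = 1820 > K1 = 820.
Since both inequalities hold, each species can invade when rare, so the interior equilibrium is stable.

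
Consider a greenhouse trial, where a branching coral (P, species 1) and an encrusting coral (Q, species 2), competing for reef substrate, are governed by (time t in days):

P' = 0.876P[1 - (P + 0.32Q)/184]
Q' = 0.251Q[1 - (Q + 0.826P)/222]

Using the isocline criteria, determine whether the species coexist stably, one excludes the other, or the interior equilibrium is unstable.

Compare the nullcline intercepts: K1/α12 = 184/0.32 = 575 > K2 = 222; K2/α21 = 222/0.826 = 269 > K1 = 184.
Since both inequalities hold, each species can invade when rare, so the interior equilibrium is stable.

stable coexistence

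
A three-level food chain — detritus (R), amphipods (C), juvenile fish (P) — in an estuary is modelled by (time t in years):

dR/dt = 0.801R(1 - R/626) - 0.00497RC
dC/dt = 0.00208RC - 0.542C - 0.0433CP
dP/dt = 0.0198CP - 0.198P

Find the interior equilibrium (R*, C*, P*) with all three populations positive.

From dP/dt = 0: 0.0198C* = 0.198, so C* = 10.
From dR/dt = 0: 0.801(1 - R*/626) = 0.00497·10, giving R* = 626·(1 - 0.062) = 587.
From dC/dt = 0: 0.00208·587 - 0.542 = 0.0433P*, so P* = 0.679/0.0433 = 15.7.

R* ≈ 587, C* ≈ 10, P* ≈ 15.7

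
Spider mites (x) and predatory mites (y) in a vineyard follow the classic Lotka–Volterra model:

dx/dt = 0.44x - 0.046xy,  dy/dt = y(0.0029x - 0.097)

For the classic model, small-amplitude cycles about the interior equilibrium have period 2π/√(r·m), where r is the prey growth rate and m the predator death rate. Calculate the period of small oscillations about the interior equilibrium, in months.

Here r = 0.44 and m = 0.097, so r·m = 0.0427.
ω = √0.0427 = 0.207 per month, hence T = 2π/ω ≈ 30.4 months.

T ≈ 30.4 months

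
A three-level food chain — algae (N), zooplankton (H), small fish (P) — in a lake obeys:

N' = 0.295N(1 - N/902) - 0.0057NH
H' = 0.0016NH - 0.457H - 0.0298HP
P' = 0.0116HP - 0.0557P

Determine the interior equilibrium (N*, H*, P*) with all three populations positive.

N* ≈ 818, H* ≈ 4.8, P* ≈ 28.6

From dP/dt = 0: 0.0116H* = 0.0557, so H* = 4.8.
From dN/dt = 0: 0.295(1 - N*/902) = 0.0057·4.8, giving N* = 902·(1 - 0.0928) = 818.
From dH/dt = 0: 0.0016·818 - 0.457 = 0.0298P*, so P* = 0.852/0.0298 = 28.6.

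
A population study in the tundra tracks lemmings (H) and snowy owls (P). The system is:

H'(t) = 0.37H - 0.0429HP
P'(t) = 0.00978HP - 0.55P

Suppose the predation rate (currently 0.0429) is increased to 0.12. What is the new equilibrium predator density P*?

At the interior fixed point, setting dH/dt = 0 with H > 0 fixes P* = (prey growth rate)/(HP coefficient) — independent of the other coefficients.
With the change, P* = 0.37/0.12 = 3.08; it falls from 8.62.

P* ≈ 3.08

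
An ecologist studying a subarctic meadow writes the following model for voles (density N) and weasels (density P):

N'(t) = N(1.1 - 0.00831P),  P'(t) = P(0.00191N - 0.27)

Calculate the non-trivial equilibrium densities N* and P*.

N* ≈ 141, P* ≈ 132

Set dP/dt = 0 with P > 0: 0.00191N - 0.27 = 0, so N* = 0.27/0.00191 = 141.
Set dN/dt = 0 with N > 0: 1.1 - 0.00831P = 0, so P* = 1.1/0.00831 = 132.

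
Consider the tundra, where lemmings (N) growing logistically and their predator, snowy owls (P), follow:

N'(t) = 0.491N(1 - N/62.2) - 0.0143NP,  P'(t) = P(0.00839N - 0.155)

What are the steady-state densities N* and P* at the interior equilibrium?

From dP/dt = 0 with P > 0: 0.00839N* = 0.155, so N* = 18.5.
Substitute into dN/dt = 0: 0.491(1 - 18.5/62.2) = 0.0143P*.
The bracket is 0.703, giving P* = 0.345/0.0143 = 24.1.

N* ≈ 18.5, P* ≈ 24.1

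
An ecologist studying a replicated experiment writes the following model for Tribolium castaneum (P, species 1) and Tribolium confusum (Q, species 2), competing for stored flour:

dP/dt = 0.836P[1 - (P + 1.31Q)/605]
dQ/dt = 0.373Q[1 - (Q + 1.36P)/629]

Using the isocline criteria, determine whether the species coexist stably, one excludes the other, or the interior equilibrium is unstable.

Compare the nullcline intercepts: K1/α12 = 605/1.31 = 462 < K2 = 629; K2/α21 = 629/1.36 = 462 < K1 = 605.
Since both are reversed, neither can invade when rare; the interior point is a saddle.

unstable coexistence (outcome depends on initial conditions)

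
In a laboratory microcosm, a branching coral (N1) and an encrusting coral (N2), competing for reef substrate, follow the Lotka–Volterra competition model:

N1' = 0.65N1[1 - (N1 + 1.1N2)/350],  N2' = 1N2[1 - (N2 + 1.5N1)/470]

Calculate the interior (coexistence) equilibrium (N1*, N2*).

N1* ≈ 257, N2* ≈ 84.6

Setting both brackets to zero gives the nullclines N1 + 1.1N2 = 350 and 1.5N1 + N2 = 470.
Substituting N2 = 470 - 1.5N1 into the first: N1(1 - 1.1·1.5) = 350 - 1.1·470.
So N1* = -167/-0.65 = 257, and then N2* = 470 - 1.5·257 = 84.6.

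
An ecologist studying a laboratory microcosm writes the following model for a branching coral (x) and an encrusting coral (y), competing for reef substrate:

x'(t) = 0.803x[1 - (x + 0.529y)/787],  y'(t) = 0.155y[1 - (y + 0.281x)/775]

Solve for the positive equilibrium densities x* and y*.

x* ≈ 443, y* ≈ 651

Setting both brackets to zero gives the nullclines x + 0.529y = 787 and 0.281x + y = 775.
Substituting y = 775 - 0.281x into the first: x(1 - 0.529·0.281) = 787 - 0.529·775.
So x* = 377/0.851 = 443, and then y* = 775 - 0.281·443 = 651.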